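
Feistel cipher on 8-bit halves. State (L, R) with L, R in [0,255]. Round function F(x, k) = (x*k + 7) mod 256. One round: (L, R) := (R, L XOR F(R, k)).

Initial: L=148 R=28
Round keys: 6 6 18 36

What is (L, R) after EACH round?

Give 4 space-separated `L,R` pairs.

Round 1 (k=6): L=28 R=59
Round 2 (k=6): L=59 R=117
Round 3 (k=18): L=117 R=122
Round 4 (k=36): L=122 R=90

Answer: 28,59 59,117 117,122 122,90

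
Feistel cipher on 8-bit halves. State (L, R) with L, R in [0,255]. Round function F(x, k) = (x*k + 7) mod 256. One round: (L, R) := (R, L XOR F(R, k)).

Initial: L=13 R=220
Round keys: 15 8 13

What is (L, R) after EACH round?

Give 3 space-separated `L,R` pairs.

Round 1 (k=15): L=220 R=230
Round 2 (k=8): L=230 R=235
Round 3 (k=13): L=235 R=16

Answer: 220,230 230,235 235,16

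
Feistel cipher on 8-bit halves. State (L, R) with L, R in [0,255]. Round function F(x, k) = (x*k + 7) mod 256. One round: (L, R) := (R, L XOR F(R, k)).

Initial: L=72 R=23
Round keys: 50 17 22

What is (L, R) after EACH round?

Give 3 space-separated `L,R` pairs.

Answer: 23,205 205,179 179,164

Derivation:
Round 1 (k=50): L=23 R=205
Round 2 (k=17): L=205 R=179
Round 3 (k=22): L=179 R=164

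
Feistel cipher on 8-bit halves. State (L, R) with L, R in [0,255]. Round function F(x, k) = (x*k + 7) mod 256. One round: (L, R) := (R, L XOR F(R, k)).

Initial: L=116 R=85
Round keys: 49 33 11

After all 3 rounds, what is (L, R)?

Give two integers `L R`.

Round 1 (k=49): L=85 R=56
Round 2 (k=33): L=56 R=106
Round 3 (k=11): L=106 R=173

Answer: 106 173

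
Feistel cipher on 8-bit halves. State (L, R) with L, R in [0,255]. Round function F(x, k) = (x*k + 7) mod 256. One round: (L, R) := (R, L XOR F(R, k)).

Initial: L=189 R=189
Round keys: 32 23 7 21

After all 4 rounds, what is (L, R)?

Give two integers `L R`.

Round 1 (k=32): L=189 R=26
Round 2 (k=23): L=26 R=224
Round 3 (k=7): L=224 R=61
Round 4 (k=21): L=61 R=232

Answer: 61 232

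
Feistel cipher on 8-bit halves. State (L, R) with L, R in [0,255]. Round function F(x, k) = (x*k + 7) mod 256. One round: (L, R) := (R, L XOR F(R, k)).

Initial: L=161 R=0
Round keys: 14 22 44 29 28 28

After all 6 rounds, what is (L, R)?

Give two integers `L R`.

Answer: 118 100

Derivation:
Round 1 (k=14): L=0 R=166
Round 2 (k=22): L=166 R=75
Round 3 (k=44): L=75 R=77
Round 4 (k=29): L=77 R=139
Round 5 (k=28): L=139 R=118
Round 6 (k=28): L=118 R=100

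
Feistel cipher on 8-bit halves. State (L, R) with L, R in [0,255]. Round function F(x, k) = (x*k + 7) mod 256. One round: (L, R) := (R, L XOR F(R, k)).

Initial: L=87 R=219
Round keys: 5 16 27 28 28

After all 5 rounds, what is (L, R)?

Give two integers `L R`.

Answer: 179 137

Derivation:
Round 1 (k=5): L=219 R=25
Round 2 (k=16): L=25 R=76
Round 3 (k=27): L=76 R=18
Round 4 (k=28): L=18 R=179
Round 5 (k=28): L=179 R=137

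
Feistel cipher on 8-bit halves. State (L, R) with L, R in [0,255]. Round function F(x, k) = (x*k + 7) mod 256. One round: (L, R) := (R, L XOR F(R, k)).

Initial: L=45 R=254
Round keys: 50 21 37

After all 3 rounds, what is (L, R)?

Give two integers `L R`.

Round 1 (k=50): L=254 R=142
Round 2 (k=21): L=142 R=83
Round 3 (k=37): L=83 R=136

Answer: 83 136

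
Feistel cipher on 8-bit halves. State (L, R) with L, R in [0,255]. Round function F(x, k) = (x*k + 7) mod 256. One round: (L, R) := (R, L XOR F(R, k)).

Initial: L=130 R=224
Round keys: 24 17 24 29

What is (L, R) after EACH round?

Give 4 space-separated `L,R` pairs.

Answer: 224,133 133,60 60,34 34,221

Derivation:
Round 1 (k=24): L=224 R=133
Round 2 (k=17): L=133 R=60
Round 3 (k=24): L=60 R=34
Round 4 (k=29): L=34 R=221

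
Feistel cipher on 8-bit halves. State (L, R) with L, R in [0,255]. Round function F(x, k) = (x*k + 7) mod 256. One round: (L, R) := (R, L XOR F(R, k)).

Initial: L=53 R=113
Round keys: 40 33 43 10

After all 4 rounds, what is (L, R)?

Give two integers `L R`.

Answer: 173 89

Derivation:
Round 1 (k=40): L=113 R=154
Round 2 (k=33): L=154 R=144
Round 3 (k=43): L=144 R=173
Round 4 (k=10): L=173 R=89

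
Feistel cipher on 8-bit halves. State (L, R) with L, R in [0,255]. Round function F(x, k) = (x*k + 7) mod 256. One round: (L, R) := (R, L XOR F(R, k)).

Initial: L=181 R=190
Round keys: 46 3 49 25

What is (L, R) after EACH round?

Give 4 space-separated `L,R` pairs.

Round 1 (k=46): L=190 R=158
Round 2 (k=3): L=158 R=95
Round 3 (k=49): L=95 R=168
Round 4 (k=25): L=168 R=48

Answer: 190,158 158,95 95,168 168,48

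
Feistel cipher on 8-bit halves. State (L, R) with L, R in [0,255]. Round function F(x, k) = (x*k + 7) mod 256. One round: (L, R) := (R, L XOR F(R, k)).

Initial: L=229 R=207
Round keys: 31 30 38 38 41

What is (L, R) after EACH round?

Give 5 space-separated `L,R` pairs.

Round 1 (k=31): L=207 R=253
Round 2 (k=30): L=253 R=98
Round 3 (k=38): L=98 R=110
Round 4 (k=38): L=110 R=57
Round 5 (k=41): L=57 R=70

Answer: 207,253 253,98 98,110 110,57 57,70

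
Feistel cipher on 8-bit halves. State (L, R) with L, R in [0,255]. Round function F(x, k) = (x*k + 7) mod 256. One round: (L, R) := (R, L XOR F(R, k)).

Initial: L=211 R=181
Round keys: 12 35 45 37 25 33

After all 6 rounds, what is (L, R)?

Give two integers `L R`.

Round 1 (k=12): L=181 R=80
Round 2 (k=35): L=80 R=66
Round 3 (k=45): L=66 R=241
Round 4 (k=37): L=241 R=158
Round 5 (k=25): L=158 R=132
Round 6 (k=33): L=132 R=149

Answer: 132 149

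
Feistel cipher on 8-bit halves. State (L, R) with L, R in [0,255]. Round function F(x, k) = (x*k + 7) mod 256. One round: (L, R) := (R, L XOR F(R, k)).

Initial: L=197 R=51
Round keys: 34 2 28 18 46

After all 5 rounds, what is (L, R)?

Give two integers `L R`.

Round 1 (k=34): L=51 R=8
Round 2 (k=2): L=8 R=36
Round 3 (k=28): L=36 R=255
Round 4 (k=18): L=255 R=209
Round 5 (k=46): L=209 R=106

Answer: 209 106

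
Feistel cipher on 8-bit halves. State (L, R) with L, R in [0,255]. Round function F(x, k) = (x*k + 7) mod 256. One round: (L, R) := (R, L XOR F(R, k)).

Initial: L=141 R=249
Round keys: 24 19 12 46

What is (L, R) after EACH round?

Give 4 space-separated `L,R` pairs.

Answer: 249,210 210,100 100,101 101,73

Derivation:
Round 1 (k=24): L=249 R=210
Round 2 (k=19): L=210 R=100
Round 3 (k=12): L=100 R=101
Round 4 (k=46): L=101 R=73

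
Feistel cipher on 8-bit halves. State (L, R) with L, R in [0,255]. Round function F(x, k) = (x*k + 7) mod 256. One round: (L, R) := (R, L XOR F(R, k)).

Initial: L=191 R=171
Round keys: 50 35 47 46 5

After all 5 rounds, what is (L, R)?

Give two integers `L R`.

Answer: 7 233

Derivation:
Round 1 (k=50): L=171 R=210
Round 2 (k=35): L=210 R=22
Round 3 (k=47): L=22 R=195
Round 4 (k=46): L=195 R=7
Round 5 (k=5): L=7 R=233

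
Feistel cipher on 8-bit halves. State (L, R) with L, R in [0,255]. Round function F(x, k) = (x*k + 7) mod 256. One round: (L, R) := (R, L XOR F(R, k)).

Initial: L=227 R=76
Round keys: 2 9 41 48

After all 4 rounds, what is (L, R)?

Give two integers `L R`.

Answer: 242 72

Derivation:
Round 1 (k=2): L=76 R=124
Round 2 (k=9): L=124 R=47
Round 3 (k=41): L=47 R=242
Round 4 (k=48): L=242 R=72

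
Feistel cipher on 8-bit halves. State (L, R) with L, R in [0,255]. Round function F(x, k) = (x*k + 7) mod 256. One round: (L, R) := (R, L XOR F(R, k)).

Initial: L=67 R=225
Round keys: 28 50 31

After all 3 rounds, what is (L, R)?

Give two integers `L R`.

Round 1 (k=28): L=225 R=224
Round 2 (k=50): L=224 R=38
Round 3 (k=31): L=38 R=65

Answer: 38 65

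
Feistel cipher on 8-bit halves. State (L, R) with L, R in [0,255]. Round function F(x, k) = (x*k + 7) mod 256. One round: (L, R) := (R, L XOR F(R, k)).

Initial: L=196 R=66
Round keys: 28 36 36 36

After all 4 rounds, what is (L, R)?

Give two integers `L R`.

Answer: 144 86

Derivation:
Round 1 (k=28): L=66 R=251
Round 2 (k=36): L=251 R=17
Round 3 (k=36): L=17 R=144
Round 4 (k=36): L=144 R=86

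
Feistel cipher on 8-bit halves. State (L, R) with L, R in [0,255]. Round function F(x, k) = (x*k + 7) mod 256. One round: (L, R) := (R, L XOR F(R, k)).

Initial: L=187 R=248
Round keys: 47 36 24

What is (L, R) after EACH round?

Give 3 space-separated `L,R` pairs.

Round 1 (k=47): L=248 R=52
Round 2 (k=36): L=52 R=175
Round 3 (k=24): L=175 R=91

Answer: 248,52 52,175 175,91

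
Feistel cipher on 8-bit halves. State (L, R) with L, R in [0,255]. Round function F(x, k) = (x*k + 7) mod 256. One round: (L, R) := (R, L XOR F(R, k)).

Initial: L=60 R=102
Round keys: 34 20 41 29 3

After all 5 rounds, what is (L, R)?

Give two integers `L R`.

Answer: 19 203

Derivation:
Round 1 (k=34): L=102 R=175
Round 2 (k=20): L=175 R=213
Round 3 (k=41): L=213 R=139
Round 4 (k=29): L=139 R=19
Round 5 (k=3): L=19 R=203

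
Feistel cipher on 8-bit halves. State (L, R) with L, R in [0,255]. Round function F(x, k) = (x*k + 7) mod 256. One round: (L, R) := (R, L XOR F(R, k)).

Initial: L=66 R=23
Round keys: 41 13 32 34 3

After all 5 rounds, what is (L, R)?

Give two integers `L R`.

Answer: 49 233

Derivation:
Round 1 (k=41): L=23 R=244
Round 2 (k=13): L=244 R=124
Round 3 (k=32): L=124 R=115
Round 4 (k=34): L=115 R=49
Round 5 (k=3): L=49 R=233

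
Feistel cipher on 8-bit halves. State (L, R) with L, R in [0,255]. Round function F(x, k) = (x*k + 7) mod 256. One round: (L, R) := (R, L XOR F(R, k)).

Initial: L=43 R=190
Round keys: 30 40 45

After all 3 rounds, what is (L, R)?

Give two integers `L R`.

Answer: 185 236

Derivation:
Round 1 (k=30): L=190 R=96
Round 2 (k=40): L=96 R=185
Round 3 (k=45): L=185 R=236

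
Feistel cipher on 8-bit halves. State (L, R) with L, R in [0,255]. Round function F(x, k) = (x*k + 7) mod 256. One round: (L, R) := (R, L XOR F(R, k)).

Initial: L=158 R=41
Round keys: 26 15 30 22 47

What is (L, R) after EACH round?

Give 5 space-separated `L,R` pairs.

Answer: 41,175 175,97 97,202 202,2 2,175

Derivation:
Round 1 (k=26): L=41 R=175
Round 2 (k=15): L=175 R=97
Round 3 (k=30): L=97 R=202
Round 4 (k=22): L=202 R=2
Round 5 (k=47): L=2 R=175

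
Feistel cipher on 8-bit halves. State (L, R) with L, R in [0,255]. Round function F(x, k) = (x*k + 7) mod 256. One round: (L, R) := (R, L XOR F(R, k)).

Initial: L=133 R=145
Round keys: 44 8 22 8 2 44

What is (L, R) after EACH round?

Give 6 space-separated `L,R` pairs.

Round 1 (k=44): L=145 R=118
Round 2 (k=8): L=118 R=38
Round 3 (k=22): L=38 R=61
Round 4 (k=8): L=61 R=201
Round 5 (k=2): L=201 R=164
Round 6 (k=44): L=164 R=254

Answer: 145,118 118,38 38,61 61,201 201,164 164,254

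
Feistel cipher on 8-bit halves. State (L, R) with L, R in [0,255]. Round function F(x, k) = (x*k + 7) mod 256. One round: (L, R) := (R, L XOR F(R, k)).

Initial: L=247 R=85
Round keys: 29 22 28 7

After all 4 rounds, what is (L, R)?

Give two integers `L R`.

Round 1 (k=29): L=85 R=95
Round 2 (k=22): L=95 R=100
Round 3 (k=28): L=100 R=168
Round 4 (k=7): L=168 R=251

Answer: 168 251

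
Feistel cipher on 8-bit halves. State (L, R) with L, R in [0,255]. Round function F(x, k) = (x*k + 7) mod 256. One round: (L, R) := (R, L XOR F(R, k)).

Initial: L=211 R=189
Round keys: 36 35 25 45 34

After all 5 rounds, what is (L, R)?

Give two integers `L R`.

Answer: 166 194

Derivation:
Round 1 (k=36): L=189 R=72
Round 2 (k=35): L=72 R=98
Round 3 (k=25): L=98 R=209
Round 4 (k=45): L=209 R=166
Round 5 (k=34): L=166 R=194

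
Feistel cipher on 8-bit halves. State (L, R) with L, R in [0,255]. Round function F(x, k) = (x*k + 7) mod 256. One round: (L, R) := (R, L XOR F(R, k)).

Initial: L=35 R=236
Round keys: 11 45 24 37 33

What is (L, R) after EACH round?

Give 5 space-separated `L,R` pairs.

Answer: 236,8 8,131 131,71 71,201 201,183

Derivation:
Round 1 (k=11): L=236 R=8
Round 2 (k=45): L=8 R=131
Round 3 (k=24): L=131 R=71
Round 4 (k=37): L=71 R=201
Round 5 (k=33): L=201 R=183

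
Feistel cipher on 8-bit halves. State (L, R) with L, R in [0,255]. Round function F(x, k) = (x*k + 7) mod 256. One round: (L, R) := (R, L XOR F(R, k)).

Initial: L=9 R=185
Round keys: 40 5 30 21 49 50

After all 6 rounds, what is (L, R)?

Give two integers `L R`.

Answer: 118 11

Derivation:
Round 1 (k=40): L=185 R=230
Round 2 (k=5): L=230 R=60
Round 3 (k=30): L=60 R=233
Round 4 (k=21): L=233 R=24
Round 5 (k=49): L=24 R=118
Round 6 (k=50): L=118 R=11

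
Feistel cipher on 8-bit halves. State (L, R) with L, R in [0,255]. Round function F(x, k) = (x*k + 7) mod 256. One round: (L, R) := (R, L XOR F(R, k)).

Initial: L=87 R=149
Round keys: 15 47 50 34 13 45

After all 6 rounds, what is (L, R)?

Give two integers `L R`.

Round 1 (k=15): L=149 R=149
Round 2 (k=47): L=149 R=247
Round 3 (k=50): L=247 R=208
Round 4 (k=34): L=208 R=80
Round 5 (k=13): L=80 R=199
Round 6 (k=45): L=199 R=82

Answer: 199 82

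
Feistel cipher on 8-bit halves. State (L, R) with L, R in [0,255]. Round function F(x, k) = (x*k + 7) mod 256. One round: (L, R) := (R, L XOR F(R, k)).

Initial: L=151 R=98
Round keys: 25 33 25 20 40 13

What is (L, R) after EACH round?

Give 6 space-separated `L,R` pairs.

Answer: 98,14 14,183 183,232 232,144 144,111 111,58

Derivation:
Round 1 (k=25): L=98 R=14
Round 2 (k=33): L=14 R=183
Round 3 (k=25): L=183 R=232
Round 4 (k=20): L=232 R=144
Round 5 (k=40): L=144 R=111
Round 6 (k=13): L=111 R=58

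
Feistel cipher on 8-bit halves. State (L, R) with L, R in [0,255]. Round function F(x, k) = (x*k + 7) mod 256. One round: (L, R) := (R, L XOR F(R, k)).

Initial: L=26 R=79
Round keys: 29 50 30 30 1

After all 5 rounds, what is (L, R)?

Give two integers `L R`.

Answer: 49 47

Derivation:
Round 1 (k=29): L=79 R=224
Round 2 (k=50): L=224 R=136
Round 3 (k=30): L=136 R=23
Round 4 (k=30): L=23 R=49
Round 5 (k=1): L=49 R=47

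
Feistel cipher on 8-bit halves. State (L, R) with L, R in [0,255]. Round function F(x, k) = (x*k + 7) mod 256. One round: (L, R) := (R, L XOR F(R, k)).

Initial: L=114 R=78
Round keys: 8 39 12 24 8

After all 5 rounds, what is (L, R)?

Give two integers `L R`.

Answer: 51 173

Derivation:
Round 1 (k=8): L=78 R=5
Round 2 (k=39): L=5 R=132
Round 3 (k=12): L=132 R=50
Round 4 (k=24): L=50 R=51
Round 5 (k=8): L=51 R=173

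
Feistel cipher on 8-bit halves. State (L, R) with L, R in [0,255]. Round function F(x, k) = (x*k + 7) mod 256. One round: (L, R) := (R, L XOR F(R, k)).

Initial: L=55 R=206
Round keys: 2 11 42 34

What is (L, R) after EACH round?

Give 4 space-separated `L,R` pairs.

Round 1 (k=2): L=206 R=148
Round 2 (k=11): L=148 R=173
Round 3 (k=42): L=173 R=253
Round 4 (k=34): L=253 R=12

Answer: 206,148 148,173 173,253 253,12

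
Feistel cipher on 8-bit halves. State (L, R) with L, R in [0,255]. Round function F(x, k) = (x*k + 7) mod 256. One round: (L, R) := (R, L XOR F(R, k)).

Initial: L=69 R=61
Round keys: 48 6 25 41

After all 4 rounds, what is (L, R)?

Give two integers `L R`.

Round 1 (k=48): L=61 R=50
Round 2 (k=6): L=50 R=14
Round 3 (k=25): L=14 R=87
Round 4 (k=41): L=87 R=248

Answer: 87 248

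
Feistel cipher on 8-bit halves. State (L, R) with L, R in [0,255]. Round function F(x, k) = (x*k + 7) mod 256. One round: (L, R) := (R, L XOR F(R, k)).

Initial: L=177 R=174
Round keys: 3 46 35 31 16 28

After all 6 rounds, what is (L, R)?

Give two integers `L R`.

Round 1 (k=3): L=174 R=160
Round 2 (k=46): L=160 R=105
Round 3 (k=35): L=105 R=194
Round 4 (k=31): L=194 R=236
Round 5 (k=16): L=236 R=5
Round 6 (k=28): L=5 R=127

Answer: 5 127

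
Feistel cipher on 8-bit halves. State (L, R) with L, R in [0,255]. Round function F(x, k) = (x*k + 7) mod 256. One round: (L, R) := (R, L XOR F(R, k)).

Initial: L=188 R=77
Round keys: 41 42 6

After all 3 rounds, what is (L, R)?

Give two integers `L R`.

Round 1 (k=41): L=77 R=224
Round 2 (k=42): L=224 R=138
Round 3 (k=6): L=138 R=163

Answer: 138 163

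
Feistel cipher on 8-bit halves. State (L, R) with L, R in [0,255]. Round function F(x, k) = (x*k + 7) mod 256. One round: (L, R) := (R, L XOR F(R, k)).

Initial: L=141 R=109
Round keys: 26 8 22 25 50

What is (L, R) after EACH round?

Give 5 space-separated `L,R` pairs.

Answer: 109,148 148,202 202,247 247,236 236,232

Derivation:
Round 1 (k=26): L=109 R=148
Round 2 (k=8): L=148 R=202
Round 3 (k=22): L=202 R=247
Round 4 (k=25): L=247 R=236
Round 5 (k=50): L=236 R=232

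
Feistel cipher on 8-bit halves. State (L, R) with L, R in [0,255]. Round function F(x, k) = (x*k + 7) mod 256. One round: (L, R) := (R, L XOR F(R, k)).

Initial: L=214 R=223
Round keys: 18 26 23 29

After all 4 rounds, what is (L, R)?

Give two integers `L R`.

Round 1 (k=18): L=223 R=99
Round 2 (k=26): L=99 R=202
Round 3 (k=23): L=202 R=78
Round 4 (k=29): L=78 R=23

Answer: 78 23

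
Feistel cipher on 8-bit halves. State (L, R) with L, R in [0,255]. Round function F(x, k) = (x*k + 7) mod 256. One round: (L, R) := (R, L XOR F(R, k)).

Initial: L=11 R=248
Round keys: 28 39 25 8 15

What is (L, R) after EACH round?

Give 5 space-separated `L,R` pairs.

Answer: 248,44 44,67 67,190 190,180 180,45

Derivation:
Round 1 (k=28): L=248 R=44
Round 2 (k=39): L=44 R=67
Round 3 (k=25): L=67 R=190
Round 4 (k=8): L=190 R=180
Round 5 (k=15): L=180 R=45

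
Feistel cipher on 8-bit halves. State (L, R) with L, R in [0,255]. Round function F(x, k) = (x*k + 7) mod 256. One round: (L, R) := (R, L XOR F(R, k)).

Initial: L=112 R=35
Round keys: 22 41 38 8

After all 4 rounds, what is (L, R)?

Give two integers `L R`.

Answer: 80 204

Derivation:
Round 1 (k=22): L=35 R=121
Round 2 (k=41): L=121 R=75
Round 3 (k=38): L=75 R=80
Round 4 (k=8): L=80 R=204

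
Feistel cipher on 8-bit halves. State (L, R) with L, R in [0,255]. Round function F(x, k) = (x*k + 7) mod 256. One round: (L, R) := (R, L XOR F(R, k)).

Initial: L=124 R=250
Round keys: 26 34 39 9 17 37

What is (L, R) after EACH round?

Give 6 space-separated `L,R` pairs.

Round 1 (k=26): L=250 R=23
Round 2 (k=34): L=23 R=239
Round 3 (k=39): L=239 R=103
Round 4 (k=9): L=103 R=73
Round 5 (k=17): L=73 R=135
Round 6 (k=37): L=135 R=195

Answer: 250,23 23,239 239,103 103,73 73,135 135,195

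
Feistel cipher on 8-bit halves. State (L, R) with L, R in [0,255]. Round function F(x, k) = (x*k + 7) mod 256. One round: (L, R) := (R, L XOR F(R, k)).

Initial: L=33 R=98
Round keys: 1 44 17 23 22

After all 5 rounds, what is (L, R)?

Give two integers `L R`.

Round 1 (k=1): L=98 R=72
Round 2 (k=44): L=72 R=5
Round 3 (k=17): L=5 R=20
Round 4 (k=23): L=20 R=214
Round 5 (k=22): L=214 R=127

Answer: 214 127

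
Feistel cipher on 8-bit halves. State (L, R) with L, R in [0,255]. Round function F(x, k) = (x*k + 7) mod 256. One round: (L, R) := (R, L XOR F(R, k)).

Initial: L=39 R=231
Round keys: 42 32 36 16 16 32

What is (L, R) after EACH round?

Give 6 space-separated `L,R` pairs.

Round 1 (k=42): L=231 R=202
Round 2 (k=32): L=202 R=160
Round 3 (k=36): L=160 R=77
Round 4 (k=16): L=77 R=119
Round 5 (k=16): L=119 R=58
Round 6 (k=32): L=58 R=48

Answer: 231,202 202,160 160,77 77,119 119,58 58,48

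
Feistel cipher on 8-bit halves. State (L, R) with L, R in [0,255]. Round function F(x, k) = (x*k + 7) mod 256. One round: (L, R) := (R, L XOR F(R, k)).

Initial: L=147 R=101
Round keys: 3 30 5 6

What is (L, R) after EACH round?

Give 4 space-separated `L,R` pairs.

Round 1 (k=3): L=101 R=165
Round 2 (k=30): L=165 R=56
Round 3 (k=5): L=56 R=186
Round 4 (k=6): L=186 R=91

Answer: 101,165 165,56 56,186 186,91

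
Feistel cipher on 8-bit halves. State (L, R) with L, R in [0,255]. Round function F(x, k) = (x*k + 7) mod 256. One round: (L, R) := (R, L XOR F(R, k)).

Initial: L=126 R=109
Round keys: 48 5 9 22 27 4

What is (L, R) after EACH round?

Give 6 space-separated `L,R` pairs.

Round 1 (k=48): L=109 R=9
Round 2 (k=5): L=9 R=89
Round 3 (k=9): L=89 R=33
Round 4 (k=22): L=33 R=132
Round 5 (k=27): L=132 R=210
Round 6 (k=4): L=210 R=203

Answer: 109,9 9,89 89,33 33,132 132,210 210,203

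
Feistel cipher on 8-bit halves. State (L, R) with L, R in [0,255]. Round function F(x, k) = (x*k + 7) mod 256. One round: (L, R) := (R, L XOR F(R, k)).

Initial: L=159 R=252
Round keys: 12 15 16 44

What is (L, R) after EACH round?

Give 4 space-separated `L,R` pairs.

Answer: 252,72 72,195 195,127 127,24

Derivation:
Round 1 (k=12): L=252 R=72
Round 2 (k=15): L=72 R=195
Round 3 (k=16): L=195 R=127
Round 4 (k=44): L=127 R=24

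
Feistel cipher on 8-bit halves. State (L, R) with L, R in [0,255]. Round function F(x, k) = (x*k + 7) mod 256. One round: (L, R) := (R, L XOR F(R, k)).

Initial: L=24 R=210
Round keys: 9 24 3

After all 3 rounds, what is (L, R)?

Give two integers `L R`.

Answer: 77 159

Derivation:
Round 1 (k=9): L=210 R=113
Round 2 (k=24): L=113 R=77
Round 3 (k=3): L=77 R=159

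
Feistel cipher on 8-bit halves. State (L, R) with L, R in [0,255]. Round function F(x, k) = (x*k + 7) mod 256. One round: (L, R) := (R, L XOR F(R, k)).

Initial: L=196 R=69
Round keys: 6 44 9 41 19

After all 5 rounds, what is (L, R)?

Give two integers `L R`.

Round 1 (k=6): L=69 R=97
Round 2 (k=44): L=97 R=246
Round 3 (k=9): L=246 R=204
Round 4 (k=41): L=204 R=69
Round 5 (k=19): L=69 R=234

Answer: 69 234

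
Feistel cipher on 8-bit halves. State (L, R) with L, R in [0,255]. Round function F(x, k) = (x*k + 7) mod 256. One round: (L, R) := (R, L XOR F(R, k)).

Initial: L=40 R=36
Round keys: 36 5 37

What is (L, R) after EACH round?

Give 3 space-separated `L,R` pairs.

Answer: 36,63 63,102 102,250

Derivation:
Round 1 (k=36): L=36 R=63
Round 2 (k=5): L=63 R=102
Round 3 (k=37): L=102 R=250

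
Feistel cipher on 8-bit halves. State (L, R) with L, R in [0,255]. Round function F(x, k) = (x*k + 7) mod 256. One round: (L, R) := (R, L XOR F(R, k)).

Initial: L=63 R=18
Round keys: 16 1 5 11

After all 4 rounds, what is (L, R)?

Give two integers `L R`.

Answer: 80 122

Derivation:
Round 1 (k=16): L=18 R=24
Round 2 (k=1): L=24 R=13
Round 3 (k=5): L=13 R=80
Round 4 (k=11): L=80 R=122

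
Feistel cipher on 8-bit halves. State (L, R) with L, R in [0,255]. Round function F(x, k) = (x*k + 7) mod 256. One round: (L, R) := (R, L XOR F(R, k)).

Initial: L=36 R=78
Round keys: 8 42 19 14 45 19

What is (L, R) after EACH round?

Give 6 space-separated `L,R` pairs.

Answer: 78,83 83,235 235,43 43,138 138,98 98,199

Derivation:
Round 1 (k=8): L=78 R=83
Round 2 (k=42): L=83 R=235
Round 3 (k=19): L=235 R=43
Round 4 (k=14): L=43 R=138
Round 5 (k=45): L=138 R=98
Round 6 (k=19): L=98 R=199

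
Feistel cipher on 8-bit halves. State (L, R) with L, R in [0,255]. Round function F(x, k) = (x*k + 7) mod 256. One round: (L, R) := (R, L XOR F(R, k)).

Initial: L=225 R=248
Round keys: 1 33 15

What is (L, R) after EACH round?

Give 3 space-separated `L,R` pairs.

Round 1 (k=1): L=248 R=30
Round 2 (k=33): L=30 R=29
Round 3 (k=15): L=29 R=164

Answer: 248,30 30,29 29,164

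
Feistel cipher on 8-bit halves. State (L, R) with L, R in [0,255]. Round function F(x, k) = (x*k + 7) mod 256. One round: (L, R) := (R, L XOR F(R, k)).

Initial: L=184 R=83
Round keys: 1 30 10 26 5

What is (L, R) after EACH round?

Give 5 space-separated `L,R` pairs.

Round 1 (k=1): L=83 R=226
Round 2 (k=30): L=226 R=208
Round 3 (k=10): L=208 R=197
Round 4 (k=26): L=197 R=217
Round 5 (k=5): L=217 R=129

Answer: 83,226 226,208 208,197 197,217 217,129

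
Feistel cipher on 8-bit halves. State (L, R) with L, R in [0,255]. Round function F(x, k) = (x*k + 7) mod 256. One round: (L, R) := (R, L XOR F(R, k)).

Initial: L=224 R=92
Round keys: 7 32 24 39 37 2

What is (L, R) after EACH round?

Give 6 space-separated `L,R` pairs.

Round 1 (k=7): L=92 R=107
Round 2 (k=32): L=107 R=59
Round 3 (k=24): L=59 R=228
Round 4 (k=39): L=228 R=248
Round 5 (k=37): L=248 R=59
Round 6 (k=2): L=59 R=133

Answer: 92,107 107,59 59,228 228,248 248,59 59,133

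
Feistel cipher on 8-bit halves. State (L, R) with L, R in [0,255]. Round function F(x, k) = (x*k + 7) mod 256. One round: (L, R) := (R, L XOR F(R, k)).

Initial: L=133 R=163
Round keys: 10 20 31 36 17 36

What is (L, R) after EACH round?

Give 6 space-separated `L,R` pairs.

Answer: 163,224 224,36 36,131 131,87 87,77 77,140

Derivation:
Round 1 (k=10): L=163 R=224
Round 2 (k=20): L=224 R=36
Round 3 (k=31): L=36 R=131
Round 4 (k=36): L=131 R=87
Round 5 (k=17): L=87 R=77
Round 6 (k=36): L=77 R=140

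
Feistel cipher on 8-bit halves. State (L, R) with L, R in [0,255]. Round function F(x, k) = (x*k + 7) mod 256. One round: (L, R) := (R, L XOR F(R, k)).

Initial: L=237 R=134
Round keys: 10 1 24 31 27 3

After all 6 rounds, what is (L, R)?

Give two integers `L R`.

Answer: 191 177

Derivation:
Round 1 (k=10): L=134 R=174
Round 2 (k=1): L=174 R=51
Round 3 (k=24): L=51 R=97
Round 4 (k=31): L=97 R=245
Round 5 (k=27): L=245 R=191
Round 6 (k=3): L=191 R=177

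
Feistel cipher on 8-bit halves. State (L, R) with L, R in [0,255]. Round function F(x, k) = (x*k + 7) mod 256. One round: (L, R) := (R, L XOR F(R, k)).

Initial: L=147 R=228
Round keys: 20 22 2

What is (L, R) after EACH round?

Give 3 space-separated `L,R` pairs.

Answer: 228,68 68,59 59,57

Derivation:
Round 1 (k=20): L=228 R=68
Round 2 (k=22): L=68 R=59
Round 3 (k=2): L=59 R=57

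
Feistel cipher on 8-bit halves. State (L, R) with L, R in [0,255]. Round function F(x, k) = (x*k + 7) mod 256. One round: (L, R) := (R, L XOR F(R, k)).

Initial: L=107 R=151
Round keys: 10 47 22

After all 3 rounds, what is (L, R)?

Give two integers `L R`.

Answer: 54 45

Derivation:
Round 1 (k=10): L=151 R=134
Round 2 (k=47): L=134 R=54
Round 3 (k=22): L=54 R=45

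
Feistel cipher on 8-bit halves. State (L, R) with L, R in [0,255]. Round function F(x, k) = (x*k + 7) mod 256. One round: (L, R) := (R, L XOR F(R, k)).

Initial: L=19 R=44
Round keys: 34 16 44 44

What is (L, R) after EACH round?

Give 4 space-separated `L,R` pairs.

Round 1 (k=34): L=44 R=204
Round 2 (k=16): L=204 R=235
Round 3 (k=44): L=235 R=167
Round 4 (k=44): L=167 R=80

Answer: 44,204 204,235 235,167 167,80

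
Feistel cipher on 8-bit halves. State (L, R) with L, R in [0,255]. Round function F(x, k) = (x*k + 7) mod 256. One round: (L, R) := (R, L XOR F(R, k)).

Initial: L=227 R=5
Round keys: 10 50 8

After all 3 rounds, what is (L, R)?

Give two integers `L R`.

Round 1 (k=10): L=5 R=218
Round 2 (k=50): L=218 R=158
Round 3 (k=8): L=158 R=45

Answer: 158 45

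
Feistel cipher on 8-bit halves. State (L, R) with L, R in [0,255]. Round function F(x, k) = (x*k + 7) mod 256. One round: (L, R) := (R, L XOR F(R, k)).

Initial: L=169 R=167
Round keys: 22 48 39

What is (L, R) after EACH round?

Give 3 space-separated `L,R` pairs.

Answer: 167,200 200,32 32,47

Derivation:
Round 1 (k=22): L=167 R=200
Round 2 (k=48): L=200 R=32
Round 3 (k=39): L=32 R=47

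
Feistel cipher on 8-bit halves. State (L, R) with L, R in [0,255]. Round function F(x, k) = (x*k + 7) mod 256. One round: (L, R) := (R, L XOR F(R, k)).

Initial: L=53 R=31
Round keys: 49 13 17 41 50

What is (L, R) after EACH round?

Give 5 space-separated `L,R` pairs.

Answer: 31,195 195,241 241,203 203,123 123,198

Derivation:
Round 1 (k=49): L=31 R=195
Round 2 (k=13): L=195 R=241
Round 3 (k=17): L=241 R=203
Round 4 (k=41): L=203 R=123
Round 5 (k=50): L=123 R=198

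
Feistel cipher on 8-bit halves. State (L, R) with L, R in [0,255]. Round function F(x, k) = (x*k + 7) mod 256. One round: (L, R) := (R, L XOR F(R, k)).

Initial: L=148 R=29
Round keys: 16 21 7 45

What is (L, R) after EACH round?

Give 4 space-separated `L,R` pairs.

Round 1 (k=16): L=29 R=67
Round 2 (k=21): L=67 R=155
Round 3 (k=7): L=155 R=7
Round 4 (k=45): L=7 R=217

Answer: 29,67 67,155 155,7 7,217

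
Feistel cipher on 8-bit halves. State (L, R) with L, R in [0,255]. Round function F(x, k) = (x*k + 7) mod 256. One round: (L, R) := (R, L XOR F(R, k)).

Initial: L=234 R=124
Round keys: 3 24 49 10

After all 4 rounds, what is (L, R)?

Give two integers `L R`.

Answer: 235 214

Derivation:
Round 1 (k=3): L=124 R=145
Round 2 (k=24): L=145 R=227
Round 3 (k=49): L=227 R=235
Round 4 (k=10): L=235 R=214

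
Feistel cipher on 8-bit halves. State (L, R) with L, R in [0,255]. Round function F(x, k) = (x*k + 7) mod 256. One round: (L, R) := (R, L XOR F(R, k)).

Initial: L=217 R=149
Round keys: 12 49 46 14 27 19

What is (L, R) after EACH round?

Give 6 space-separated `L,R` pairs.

Round 1 (k=12): L=149 R=218
Round 2 (k=49): L=218 R=84
Round 3 (k=46): L=84 R=197
Round 4 (k=14): L=197 R=153
Round 5 (k=27): L=153 R=239
Round 6 (k=19): L=239 R=93

Answer: 149,218 218,84 84,197 197,153 153,239 239,93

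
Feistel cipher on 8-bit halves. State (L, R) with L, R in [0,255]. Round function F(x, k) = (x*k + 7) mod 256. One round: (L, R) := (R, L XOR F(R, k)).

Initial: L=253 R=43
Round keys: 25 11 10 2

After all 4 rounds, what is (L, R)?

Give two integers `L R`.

Answer: 186 196

Derivation:
Round 1 (k=25): L=43 R=199
Round 2 (k=11): L=199 R=191
Round 3 (k=10): L=191 R=186
Round 4 (k=2): L=186 R=196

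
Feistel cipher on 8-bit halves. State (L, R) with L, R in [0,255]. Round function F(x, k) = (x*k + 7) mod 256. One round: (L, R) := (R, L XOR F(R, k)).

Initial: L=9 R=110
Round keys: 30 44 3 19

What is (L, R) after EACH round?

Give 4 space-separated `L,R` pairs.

Round 1 (k=30): L=110 R=226
Round 2 (k=44): L=226 R=177
Round 3 (k=3): L=177 R=248
Round 4 (k=19): L=248 R=222

Answer: 110,226 226,177 177,248 248,222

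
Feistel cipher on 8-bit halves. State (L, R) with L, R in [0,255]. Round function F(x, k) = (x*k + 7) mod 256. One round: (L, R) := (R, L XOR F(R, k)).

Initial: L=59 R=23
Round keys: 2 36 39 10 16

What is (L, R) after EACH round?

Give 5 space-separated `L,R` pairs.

Answer: 23,14 14,232 232,81 81,217 217,198

Derivation:
Round 1 (k=2): L=23 R=14
Round 2 (k=36): L=14 R=232
Round 3 (k=39): L=232 R=81
Round 4 (k=10): L=81 R=217
Round 5 (k=16): L=217 R=198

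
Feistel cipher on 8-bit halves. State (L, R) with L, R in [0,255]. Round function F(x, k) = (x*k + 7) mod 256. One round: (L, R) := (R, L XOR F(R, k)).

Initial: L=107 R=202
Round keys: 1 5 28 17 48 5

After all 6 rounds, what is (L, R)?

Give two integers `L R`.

Round 1 (k=1): L=202 R=186
Round 2 (k=5): L=186 R=99
Round 3 (k=28): L=99 R=97
Round 4 (k=17): L=97 R=27
Round 5 (k=48): L=27 R=118
Round 6 (k=5): L=118 R=78

Answer: 118 78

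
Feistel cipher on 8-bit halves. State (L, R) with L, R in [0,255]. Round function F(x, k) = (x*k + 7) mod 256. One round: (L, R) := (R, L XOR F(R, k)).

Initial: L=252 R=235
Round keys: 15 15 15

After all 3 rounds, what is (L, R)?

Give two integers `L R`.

Answer: 60 187

Derivation:
Round 1 (k=15): L=235 R=48
Round 2 (k=15): L=48 R=60
Round 3 (k=15): L=60 R=187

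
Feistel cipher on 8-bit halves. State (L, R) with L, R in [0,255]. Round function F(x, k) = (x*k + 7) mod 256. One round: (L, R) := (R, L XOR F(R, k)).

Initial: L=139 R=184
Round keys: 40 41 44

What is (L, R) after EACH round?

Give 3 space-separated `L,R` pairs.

Answer: 184,76 76,139 139,167

Derivation:
Round 1 (k=40): L=184 R=76
Round 2 (k=41): L=76 R=139
Round 3 (k=44): L=139 R=167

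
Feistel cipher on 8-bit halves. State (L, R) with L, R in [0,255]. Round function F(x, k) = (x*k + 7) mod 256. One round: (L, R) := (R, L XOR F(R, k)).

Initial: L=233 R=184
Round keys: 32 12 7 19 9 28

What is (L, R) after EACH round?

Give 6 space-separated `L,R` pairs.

Round 1 (k=32): L=184 R=238
Round 2 (k=12): L=238 R=151
Round 3 (k=7): L=151 R=198
Round 4 (k=19): L=198 R=46
Round 5 (k=9): L=46 R=99
Round 6 (k=28): L=99 R=245

Answer: 184,238 238,151 151,198 198,46 46,99 99,245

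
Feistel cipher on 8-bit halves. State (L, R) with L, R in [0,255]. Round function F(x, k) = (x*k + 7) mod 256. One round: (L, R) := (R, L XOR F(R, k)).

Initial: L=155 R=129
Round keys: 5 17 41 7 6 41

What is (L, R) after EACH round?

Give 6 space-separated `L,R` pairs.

Round 1 (k=5): L=129 R=23
Round 2 (k=17): L=23 R=15
Round 3 (k=41): L=15 R=121
Round 4 (k=7): L=121 R=89
Round 5 (k=6): L=89 R=100
Round 6 (k=41): L=100 R=82

Answer: 129,23 23,15 15,121 121,89 89,100 100,82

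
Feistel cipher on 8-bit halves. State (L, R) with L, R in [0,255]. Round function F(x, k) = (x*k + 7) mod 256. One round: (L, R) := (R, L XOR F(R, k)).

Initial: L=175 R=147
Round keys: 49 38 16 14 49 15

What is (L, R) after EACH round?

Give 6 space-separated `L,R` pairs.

Round 1 (k=49): L=147 R=133
Round 2 (k=38): L=133 R=86
Round 3 (k=16): L=86 R=226
Round 4 (k=14): L=226 R=53
Round 5 (k=49): L=53 R=206
Round 6 (k=15): L=206 R=44

Answer: 147,133 133,86 86,226 226,53 53,206 206,44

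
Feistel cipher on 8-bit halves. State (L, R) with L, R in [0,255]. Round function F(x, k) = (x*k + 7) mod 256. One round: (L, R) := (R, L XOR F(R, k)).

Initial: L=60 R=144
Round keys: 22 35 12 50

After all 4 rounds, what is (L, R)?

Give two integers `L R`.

Round 1 (k=22): L=144 R=91
Round 2 (k=35): L=91 R=232
Round 3 (k=12): L=232 R=188
Round 4 (k=50): L=188 R=87

Answer: 188 87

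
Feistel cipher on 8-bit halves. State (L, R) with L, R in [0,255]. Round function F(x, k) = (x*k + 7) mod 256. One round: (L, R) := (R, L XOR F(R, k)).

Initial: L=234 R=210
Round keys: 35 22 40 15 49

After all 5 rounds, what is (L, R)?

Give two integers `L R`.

Answer: 140 123

Derivation:
Round 1 (k=35): L=210 R=87
Round 2 (k=22): L=87 R=83
Round 3 (k=40): L=83 R=168
Round 4 (k=15): L=168 R=140
Round 5 (k=49): L=140 R=123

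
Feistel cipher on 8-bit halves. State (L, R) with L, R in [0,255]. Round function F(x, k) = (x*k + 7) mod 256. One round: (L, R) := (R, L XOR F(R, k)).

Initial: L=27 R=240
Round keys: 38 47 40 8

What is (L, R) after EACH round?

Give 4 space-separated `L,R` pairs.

Answer: 240,188 188,123 123,131 131,100

Derivation:
Round 1 (k=38): L=240 R=188
Round 2 (k=47): L=188 R=123
Round 3 (k=40): L=123 R=131
Round 4 (k=8): L=131 R=100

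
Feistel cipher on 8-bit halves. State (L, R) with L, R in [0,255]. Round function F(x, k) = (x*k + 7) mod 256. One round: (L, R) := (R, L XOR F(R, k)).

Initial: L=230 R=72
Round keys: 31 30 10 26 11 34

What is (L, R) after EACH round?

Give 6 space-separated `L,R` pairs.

Round 1 (k=31): L=72 R=89
Round 2 (k=30): L=89 R=61
Round 3 (k=10): L=61 R=48
Round 4 (k=26): L=48 R=218
Round 5 (k=11): L=218 R=85
Round 6 (k=34): L=85 R=139

Answer: 72,89 89,61 61,48 48,218 218,85 85,139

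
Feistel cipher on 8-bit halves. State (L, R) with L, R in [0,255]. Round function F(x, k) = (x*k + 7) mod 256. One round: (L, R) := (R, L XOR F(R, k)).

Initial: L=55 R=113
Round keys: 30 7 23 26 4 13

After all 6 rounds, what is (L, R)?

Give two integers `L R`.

Answer: 58 76

Derivation:
Round 1 (k=30): L=113 R=114
Round 2 (k=7): L=114 R=84
Round 3 (k=23): L=84 R=225
Round 4 (k=26): L=225 R=181
Round 5 (k=4): L=181 R=58
Round 6 (k=13): L=58 R=76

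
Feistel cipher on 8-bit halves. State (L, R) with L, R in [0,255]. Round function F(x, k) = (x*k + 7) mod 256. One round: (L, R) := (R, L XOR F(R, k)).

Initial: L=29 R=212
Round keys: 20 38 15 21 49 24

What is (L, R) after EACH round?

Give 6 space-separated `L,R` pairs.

Round 1 (k=20): L=212 R=138
Round 2 (k=38): L=138 R=87
Round 3 (k=15): L=87 R=170
Round 4 (k=21): L=170 R=174
Round 5 (k=49): L=174 R=255
Round 6 (k=24): L=255 R=65

Answer: 212,138 138,87 87,170 170,174 174,255 255,65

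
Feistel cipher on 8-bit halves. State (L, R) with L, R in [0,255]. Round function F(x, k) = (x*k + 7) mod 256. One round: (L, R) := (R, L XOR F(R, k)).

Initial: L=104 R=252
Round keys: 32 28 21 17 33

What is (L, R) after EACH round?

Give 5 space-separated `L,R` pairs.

Round 1 (k=32): L=252 R=239
Round 2 (k=28): L=239 R=215
Round 3 (k=21): L=215 R=69
Round 4 (k=17): L=69 R=75
Round 5 (k=33): L=75 R=247

Answer: 252,239 239,215 215,69 69,75 75,247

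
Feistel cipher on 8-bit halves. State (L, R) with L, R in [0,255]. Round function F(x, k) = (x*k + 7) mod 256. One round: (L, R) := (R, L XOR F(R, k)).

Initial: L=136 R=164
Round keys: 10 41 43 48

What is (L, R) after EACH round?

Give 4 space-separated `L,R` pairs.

Round 1 (k=10): L=164 R=231
Round 2 (k=41): L=231 R=162
Round 3 (k=43): L=162 R=218
Round 4 (k=48): L=218 R=69

Answer: 164,231 231,162 162,218 218,69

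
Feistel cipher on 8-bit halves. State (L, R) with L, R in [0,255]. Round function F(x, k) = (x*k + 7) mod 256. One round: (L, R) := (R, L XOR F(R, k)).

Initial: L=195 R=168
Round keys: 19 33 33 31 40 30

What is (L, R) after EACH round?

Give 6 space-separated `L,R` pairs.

Round 1 (k=19): L=168 R=188
Round 2 (k=33): L=188 R=235
Round 3 (k=33): L=235 R=238
Round 4 (k=31): L=238 R=50
Round 5 (k=40): L=50 R=57
Round 6 (k=30): L=57 R=135

Answer: 168,188 188,235 235,238 238,50 50,57 57,135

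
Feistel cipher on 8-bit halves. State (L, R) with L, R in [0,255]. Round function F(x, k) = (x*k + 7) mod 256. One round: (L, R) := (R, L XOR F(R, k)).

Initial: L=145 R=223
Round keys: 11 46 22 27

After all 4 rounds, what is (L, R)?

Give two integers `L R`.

Round 1 (k=11): L=223 R=13
Round 2 (k=46): L=13 R=130
Round 3 (k=22): L=130 R=62
Round 4 (k=27): L=62 R=19

Answer: 62 19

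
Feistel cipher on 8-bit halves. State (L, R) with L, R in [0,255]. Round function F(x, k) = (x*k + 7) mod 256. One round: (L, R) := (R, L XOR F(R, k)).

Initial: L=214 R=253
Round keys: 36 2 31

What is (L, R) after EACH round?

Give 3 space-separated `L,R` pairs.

Answer: 253,77 77,92 92,102

Derivation:
Round 1 (k=36): L=253 R=77
Round 2 (k=2): L=77 R=92
Round 3 (k=31): L=92 R=102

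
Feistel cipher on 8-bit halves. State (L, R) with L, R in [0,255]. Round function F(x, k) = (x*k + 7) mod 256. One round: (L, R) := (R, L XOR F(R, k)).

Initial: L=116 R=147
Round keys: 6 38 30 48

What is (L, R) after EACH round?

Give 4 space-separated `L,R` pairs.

Answer: 147,13 13,102 102,246 246,65

Derivation:
Round 1 (k=6): L=147 R=13
Round 2 (k=38): L=13 R=102
Round 3 (k=30): L=102 R=246
Round 4 (k=48): L=246 R=65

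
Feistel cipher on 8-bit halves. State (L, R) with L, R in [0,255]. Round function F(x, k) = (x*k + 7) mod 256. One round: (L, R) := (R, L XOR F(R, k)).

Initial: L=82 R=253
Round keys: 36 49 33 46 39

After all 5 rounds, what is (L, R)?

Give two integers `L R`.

Round 1 (k=36): L=253 R=201
Round 2 (k=49): L=201 R=125
Round 3 (k=33): L=125 R=237
Round 4 (k=46): L=237 R=224
Round 5 (k=39): L=224 R=202

Answer: 224 202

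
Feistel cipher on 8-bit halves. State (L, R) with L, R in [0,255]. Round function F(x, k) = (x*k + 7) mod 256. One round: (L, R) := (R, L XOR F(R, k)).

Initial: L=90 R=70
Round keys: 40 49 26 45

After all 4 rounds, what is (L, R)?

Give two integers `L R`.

Answer: 86 71

Derivation:
Round 1 (k=40): L=70 R=173
Round 2 (k=49): L=173 R=98
Round 3 (k=26): L=98 R=86
Round 4 (k=45): L=86 R=71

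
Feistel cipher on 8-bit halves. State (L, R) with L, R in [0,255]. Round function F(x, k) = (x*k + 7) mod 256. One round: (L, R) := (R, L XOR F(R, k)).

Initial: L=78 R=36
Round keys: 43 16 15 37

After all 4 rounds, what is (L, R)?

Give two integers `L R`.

Answer: 25 87

Derivation:
Round 1 (k=43): L=36 R=93
Round 2 (k=16): L=93 R=243
Round 3 (k=15): L=243 R=25
Round 4 (k=37): L=25 R=87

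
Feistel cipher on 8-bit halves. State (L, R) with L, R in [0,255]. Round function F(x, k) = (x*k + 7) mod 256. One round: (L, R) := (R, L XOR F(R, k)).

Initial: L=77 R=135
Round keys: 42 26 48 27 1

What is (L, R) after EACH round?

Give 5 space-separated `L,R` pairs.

Round 1 (k=42): L=135 R=96
Round 2 (k=26): L=96 R=64
Round 3 (k=48): L=64 R=103
Round 4 (k=27): L=103 R=164
Round 5 (k=1): L=164 R=204

Answer: 135,96 96,64 64,103 103,164 164,204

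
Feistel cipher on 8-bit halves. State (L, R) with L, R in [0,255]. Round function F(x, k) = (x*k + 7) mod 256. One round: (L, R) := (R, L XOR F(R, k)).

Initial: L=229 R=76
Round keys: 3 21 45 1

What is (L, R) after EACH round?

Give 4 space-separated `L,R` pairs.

Round 1 (k=3): L=76 R=14
Round 2 (k=21): L=14 R=97
Round 3 (k=45): L=97 R=26
Round 4 (k=1): L=26 R=64

Answer: 76,14 14,97 97,26 26,64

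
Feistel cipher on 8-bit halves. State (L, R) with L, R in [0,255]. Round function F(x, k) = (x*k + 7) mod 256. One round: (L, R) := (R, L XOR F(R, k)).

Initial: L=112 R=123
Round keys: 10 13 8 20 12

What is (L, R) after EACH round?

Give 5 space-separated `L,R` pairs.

Round 1 (k=10): L=123 R=165
Round 2 (k=13): L=165 R=19
Round 3 (k=8): L=19 R=58
Round 4 (k=20): L=58 R=156
Round 5 (k=12): L=156 R=109

Answer: 123,165 165,19 19,58 58,156 156,109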